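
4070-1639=2431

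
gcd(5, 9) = 1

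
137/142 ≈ 0.965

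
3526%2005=1521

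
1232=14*88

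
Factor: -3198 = -1 * 2^1 * 3^1 * 13^1 * 41^1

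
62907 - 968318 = -905411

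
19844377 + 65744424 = 85588801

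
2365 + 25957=28322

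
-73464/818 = -36732/409 ≈ -89.81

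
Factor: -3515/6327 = -1*3^(-2)*5^1 = -5/9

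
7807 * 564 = 4403148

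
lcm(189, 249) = 15687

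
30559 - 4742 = 25817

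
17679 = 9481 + 8198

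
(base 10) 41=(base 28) 1d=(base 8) 51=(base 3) 1112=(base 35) 16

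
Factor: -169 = -1 * 13^2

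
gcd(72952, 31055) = 1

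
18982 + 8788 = 27770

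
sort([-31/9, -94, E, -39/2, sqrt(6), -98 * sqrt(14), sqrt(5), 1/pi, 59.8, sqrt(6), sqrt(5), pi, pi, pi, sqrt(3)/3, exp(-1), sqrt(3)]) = [-98 * sqrt(14), -94, -39/2, -31/9, 1/pi, exp(-1), sqrt(3)/3, sqrt(3), sqrt(5), sqrt(5), sqrt(6), sqrt(6), E, pi, pi, pi, 59.8]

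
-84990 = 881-85871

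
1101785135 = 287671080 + 814114055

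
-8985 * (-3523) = 31654155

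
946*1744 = 1649824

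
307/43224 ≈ 0.00710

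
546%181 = 3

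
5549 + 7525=13074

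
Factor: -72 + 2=-1 * 2^1 * 5^1 * 7^1=-70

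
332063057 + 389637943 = 721701000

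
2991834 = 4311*694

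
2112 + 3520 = 5632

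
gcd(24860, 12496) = 44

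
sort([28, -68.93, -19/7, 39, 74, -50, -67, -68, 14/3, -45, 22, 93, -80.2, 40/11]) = [-80.2, -68.93, -68, -67, -50, -45, -19/7, 40/11, 14/3, 22, 28, 39, 74, 93]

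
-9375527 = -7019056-2356471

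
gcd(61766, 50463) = 89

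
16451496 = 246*66876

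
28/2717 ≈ 0.0103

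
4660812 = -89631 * (-52) 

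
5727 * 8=45816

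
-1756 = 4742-6498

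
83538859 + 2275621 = 85814480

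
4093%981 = 169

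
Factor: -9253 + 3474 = -1 * 5779^1 = -5779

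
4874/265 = 18 + 104/265 ≈ 18.39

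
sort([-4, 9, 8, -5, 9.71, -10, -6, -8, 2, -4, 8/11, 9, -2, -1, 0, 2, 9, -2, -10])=[-10, -10, -8, -6, -5, -4, -4, -2, -2, -1, 0, 8/11, 2, 2, 8, 9, 9, 9, 9.71]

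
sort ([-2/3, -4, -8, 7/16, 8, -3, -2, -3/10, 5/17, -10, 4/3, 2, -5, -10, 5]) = [-10, -10, -8, -5, -4, -3, -2, -2/3, -3/10, 5/17, 7/16, 4/3, 2, 5, 8]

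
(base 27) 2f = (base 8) 105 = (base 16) 45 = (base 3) 2120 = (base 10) 69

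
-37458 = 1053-38511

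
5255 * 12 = 63060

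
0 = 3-3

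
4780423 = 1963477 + 2816946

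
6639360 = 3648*1820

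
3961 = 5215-1254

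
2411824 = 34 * 70936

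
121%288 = 121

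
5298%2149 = 1000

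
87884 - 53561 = 34323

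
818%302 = 214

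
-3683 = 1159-4842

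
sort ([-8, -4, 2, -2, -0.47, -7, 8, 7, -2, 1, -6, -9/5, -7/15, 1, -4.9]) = [-8, -7, -6, -4.9, -4, -2, -2, -9/5, -0.47, -7/15, 1, 1, 2, 7, 8]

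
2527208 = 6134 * 412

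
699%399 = 300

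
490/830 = 49/83 ≈ 0.590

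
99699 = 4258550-4158851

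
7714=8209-495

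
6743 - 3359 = 3384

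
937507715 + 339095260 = 1276602975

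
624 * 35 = 21840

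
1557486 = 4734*329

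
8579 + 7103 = 15682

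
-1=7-8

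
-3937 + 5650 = 1713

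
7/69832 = 1/9976 ≈ 0.000100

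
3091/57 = 54 + 13/57 ≈ 54.23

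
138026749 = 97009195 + 41017554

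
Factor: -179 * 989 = -1 * 23^1 * 43^1 * 179^1 = -177031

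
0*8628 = 0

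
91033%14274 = 5389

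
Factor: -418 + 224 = -1 * 2^1 * 97^1 = -194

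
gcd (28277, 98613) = 1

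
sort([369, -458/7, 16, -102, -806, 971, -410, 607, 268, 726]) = [-806, -410, -102, -458/7, 16, 268, 369, 607, 726, 971]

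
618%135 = 78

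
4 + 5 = 9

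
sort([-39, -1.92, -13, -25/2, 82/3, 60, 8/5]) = [-39, -13, -25/2, -1.92, 8/5, 82/3, 60]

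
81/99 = 9/11 ≈ 0.818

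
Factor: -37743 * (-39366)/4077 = 2^1 * 3^7 * 23^1 * 151^ (-1) * 547^1 = 55029294/151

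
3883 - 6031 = -2148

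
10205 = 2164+8041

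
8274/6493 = 1 + 1781/6493≈1.27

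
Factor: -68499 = -1 * 3^3 * 43^1 * 59^1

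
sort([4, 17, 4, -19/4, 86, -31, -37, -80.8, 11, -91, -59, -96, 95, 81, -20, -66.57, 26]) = [-96, -91, -80.8, -66.57, -59, -37, -31, -20, -19/4, 4, 4, 11, 17, 26, 81, 86, 95]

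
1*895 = 895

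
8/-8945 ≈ -0.000894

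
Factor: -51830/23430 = -1*3^ (-1)*11^ (-1)*73^1 = -73/33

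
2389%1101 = 187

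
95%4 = 3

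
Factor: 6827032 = 2^3*47^1*67^1*271^1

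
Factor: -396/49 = -1 * 2^2 * 3^2 * 7^(-2) * 11^1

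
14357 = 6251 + 8106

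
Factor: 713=23^1*31^1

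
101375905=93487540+7888365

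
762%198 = 168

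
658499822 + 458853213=1117353035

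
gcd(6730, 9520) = 10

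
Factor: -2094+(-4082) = -1*2^5*193^1 = -6176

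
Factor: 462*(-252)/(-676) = 2^1*3^3*7^2*11^1*13^(-2) = 29106/169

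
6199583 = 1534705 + 4664878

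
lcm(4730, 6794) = 373670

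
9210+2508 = 11718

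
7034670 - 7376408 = -341738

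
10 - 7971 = -7961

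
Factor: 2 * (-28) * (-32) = 2^8 * 7^1 = 1792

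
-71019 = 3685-74704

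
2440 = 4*610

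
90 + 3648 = 3738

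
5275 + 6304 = 11579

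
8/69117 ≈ 0.000116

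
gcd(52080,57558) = 6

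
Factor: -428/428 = -1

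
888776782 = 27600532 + 861176250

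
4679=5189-510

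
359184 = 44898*8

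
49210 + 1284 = 50494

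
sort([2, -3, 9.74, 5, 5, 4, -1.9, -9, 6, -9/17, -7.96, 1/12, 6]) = [-9, -7.96, -3, -1.9, -9/17, 1/12, 2, 4, 5, 5, 6, 6, 9.74]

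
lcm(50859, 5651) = 50859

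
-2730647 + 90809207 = 88078560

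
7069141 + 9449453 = 16518594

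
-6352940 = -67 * 94820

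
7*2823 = 19761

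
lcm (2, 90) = 90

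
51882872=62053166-10170294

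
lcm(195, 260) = 780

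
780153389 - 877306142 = -97152753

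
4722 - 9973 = -5251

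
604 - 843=-239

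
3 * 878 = 2634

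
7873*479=3771167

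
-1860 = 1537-3397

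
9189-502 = 8687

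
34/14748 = 17/7374 ≈ 0.00231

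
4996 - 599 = 4397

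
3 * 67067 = 201201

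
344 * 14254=4903376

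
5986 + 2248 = 8234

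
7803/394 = 19 + 317/394 ≈ 19.80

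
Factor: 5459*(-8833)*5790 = -1*2^1*3^1*5^1*11^2*53^1*73^1*103^1*193^1 = -279190019130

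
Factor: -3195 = -1 * 3^2 * 5^1 * 71^1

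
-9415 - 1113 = -10528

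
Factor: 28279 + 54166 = 5^1 * 11^1 * 1499^1 = 82445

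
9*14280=128520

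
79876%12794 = 3112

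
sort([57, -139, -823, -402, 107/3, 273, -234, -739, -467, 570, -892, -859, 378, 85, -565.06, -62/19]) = [-892, -859, -823, -739, -565.06, -467, -402, -234, -139, -62/19, 107/3, 57, 85, 273, 378, 570]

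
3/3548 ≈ 0.000846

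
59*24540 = 1447860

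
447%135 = 42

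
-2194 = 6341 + -8535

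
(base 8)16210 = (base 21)gbh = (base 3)101000112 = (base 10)7304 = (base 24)cg8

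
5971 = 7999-2028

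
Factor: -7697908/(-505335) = 2^2 * 3^(-1) * 5^(-1) * 59^(-1) * 571^(-1) * 1289^1 * 1493^1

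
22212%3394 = 1848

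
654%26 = 4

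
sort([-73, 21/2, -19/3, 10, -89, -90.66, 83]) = [-90.66, -89, -73, -19/3, 10, 21/2, 83]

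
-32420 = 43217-75637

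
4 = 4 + 0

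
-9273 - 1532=-10805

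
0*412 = 0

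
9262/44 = 210 + 1/2 = 210.50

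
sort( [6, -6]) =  [-6, 6]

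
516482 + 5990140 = 6506622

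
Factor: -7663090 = -1 * 2^1 * 5^1 * 17^1 * 45077^1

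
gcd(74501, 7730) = 1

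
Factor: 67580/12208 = 2^(-2) * 5^1 * 7^(-1) * 31^1 = 155/28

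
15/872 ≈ 0.0172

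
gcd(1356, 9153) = 339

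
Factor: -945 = -1*3^3*5^1*7^1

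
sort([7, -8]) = [-8, 7]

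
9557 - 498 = 9059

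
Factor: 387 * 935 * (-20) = -1 * 2^2 * 3^2 * 5^2 * 11^1 * 17^1 * 43^1 = -7236900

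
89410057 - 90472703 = -1062646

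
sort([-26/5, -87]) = [-87, -26/5]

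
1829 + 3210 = 5039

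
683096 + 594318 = 1277414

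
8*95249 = 761992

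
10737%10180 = 557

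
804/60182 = 402/30091 ≈ 0.0134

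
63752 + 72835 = 136587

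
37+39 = 76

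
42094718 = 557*75574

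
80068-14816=65252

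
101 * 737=74437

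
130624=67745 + 62879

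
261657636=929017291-667359655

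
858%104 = 26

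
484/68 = 121/17 ≈ 7.12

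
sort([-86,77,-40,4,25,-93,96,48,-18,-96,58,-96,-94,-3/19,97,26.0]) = [-96,-96,-94,-93,-86,-40,-18,-3/19,4,25,26.0,48,58,77,96,97]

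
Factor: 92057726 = 2^1*2389^1*19267^1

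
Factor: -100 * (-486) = 2^3 * 3^5 * 5^2 = 48600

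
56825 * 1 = 56825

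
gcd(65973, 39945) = 3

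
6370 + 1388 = 7758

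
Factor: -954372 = -1*2^2*3^1*79531^1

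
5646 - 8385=-2739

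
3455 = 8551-5096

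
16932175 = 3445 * 4915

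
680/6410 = 68/641≈0.106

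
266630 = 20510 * 13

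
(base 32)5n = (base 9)223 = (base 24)7f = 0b10110111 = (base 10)183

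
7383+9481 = 16864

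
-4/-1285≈0.00311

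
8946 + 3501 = 12447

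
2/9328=1/4664 ≈ 0.000214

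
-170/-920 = 17/92≈0.185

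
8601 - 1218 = 7383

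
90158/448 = 45079/224≈201.25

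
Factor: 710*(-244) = -1*2^3*5^1*61^1*71^1 = -173240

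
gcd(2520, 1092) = 84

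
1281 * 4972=6369132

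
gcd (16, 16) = 16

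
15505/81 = 191 + 34/81 ≈ 191.42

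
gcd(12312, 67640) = 152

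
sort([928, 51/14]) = [51/14, 928]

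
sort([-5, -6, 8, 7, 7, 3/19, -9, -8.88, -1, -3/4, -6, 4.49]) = [-9, -8.88, -6, -6, -5, -1, -3/4, 3/19, 4.49, 7, 7, 8]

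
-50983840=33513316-84497156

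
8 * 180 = 1440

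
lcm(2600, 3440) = 223600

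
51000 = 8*6375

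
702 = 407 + 295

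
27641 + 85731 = 113372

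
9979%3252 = 223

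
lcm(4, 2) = 4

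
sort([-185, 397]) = [-185, 397]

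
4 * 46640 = 186560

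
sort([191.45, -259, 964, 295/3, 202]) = [-259, 295/3, 191.45, 202, 964]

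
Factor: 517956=2^2*3^1*17^1*2539^1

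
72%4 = 0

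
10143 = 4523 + 5620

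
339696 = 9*37744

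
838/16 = 419/8 ≈ 52.38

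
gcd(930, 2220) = 30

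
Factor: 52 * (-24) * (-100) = 2^7 * 3^1 * 5^2 * 13^1 = 124800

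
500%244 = 12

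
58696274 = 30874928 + 27821346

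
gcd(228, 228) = 228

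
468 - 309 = 159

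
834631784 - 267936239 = 566695545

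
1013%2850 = 1013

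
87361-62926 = 24435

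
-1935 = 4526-6461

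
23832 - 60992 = -37160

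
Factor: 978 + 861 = 3^1*613^1 = 1839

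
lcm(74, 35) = 2590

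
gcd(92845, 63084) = 1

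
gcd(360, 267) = 3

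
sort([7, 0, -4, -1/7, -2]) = [-4, -2, -1/7, 0, 7]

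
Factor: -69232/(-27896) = 2^1*11^(-1)*317^(-1)*4327^1 = 8654/3487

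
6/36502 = 3/18251 ≈ 0.000164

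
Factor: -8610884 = -1 * 2^2 * 97^1 * 22193^1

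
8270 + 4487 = 12757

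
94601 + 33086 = 127687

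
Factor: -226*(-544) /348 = 2^4*3^(-1)*17^1*29^(-1)*113^1 = 30736/87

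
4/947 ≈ 0.00422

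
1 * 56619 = 56619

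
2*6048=12096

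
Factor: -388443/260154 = -1*2^(-1)*3^(-1)*11^1*79^1*97^(-1) = -869/582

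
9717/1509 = 3239/503 ≈ 6.44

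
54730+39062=93792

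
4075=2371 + 1704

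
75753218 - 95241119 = -19487901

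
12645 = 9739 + 2906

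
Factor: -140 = -1*2^2*5^1*7^1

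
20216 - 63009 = -42793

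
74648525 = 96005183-21356658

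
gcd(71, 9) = 1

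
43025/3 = 14341+2/3≈14341.67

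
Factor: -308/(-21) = 2^2*3^(-1)*11^1 = 44/3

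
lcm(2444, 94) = 2444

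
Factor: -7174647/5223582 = -1 * 2^(-1) * 3^(-1) * 7^(-1) * 13^(-1) * 19^1 * 1063^(-1) * 41957^1 = -797183/580398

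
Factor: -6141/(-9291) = 19^(-1)*23^1*89^1*163^(-1) = 2047/3097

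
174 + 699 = 873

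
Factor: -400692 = -1*2^2*3^1*33391^1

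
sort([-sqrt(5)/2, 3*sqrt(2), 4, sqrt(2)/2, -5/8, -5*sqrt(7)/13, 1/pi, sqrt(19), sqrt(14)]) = [-sqrt(5)/2, -5*sqrt(7)/13, -5/8, 1/pi, sqrt(2)/2, sqrt(14), 4, 3*sqrt(2), sqrt(19)]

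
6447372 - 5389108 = 1058264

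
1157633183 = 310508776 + 847124407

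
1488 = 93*16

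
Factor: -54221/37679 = -1*41^(-1)*59^1 = -59/41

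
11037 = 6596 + 4441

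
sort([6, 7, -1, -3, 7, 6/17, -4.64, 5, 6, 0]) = [-4.64, -3, -1, 0, 6/17, 5, 6, 6, 7, 7]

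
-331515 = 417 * (-795)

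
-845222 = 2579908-3425130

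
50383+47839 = 98222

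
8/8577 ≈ 0.000933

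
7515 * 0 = 0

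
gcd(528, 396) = 132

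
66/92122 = 33/46061 ≈ 0.000716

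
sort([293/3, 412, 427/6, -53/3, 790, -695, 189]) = [-695, -53/3, 427/6, 293/3, 189, 412, 790]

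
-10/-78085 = 2/15617 ≈ 0.000128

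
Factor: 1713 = 3^1 * 571^1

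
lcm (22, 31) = 682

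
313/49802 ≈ 0.00628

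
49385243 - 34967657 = 14417586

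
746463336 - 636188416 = 110274920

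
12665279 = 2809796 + 9855483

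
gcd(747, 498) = 249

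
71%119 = 71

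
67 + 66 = 133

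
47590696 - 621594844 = -574004148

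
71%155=71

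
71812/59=1217+9/59 ≈ 1217.15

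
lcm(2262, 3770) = 11310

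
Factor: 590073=3^1 * 11^1 * 17881^1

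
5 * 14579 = 72895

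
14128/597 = 23 + 397/597 ≈ 23.66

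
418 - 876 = -458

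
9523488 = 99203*96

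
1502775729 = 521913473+980862256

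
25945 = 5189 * 5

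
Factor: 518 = 2^1*7^1*37^1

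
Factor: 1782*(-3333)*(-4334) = 2^2*3^5*11^3*101^1*197^1 = 25741385604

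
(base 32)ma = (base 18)23c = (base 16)2ca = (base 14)390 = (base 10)714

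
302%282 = 20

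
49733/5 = 9946 + 3/5 = 9946.60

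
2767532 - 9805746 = -7038214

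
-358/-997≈0.359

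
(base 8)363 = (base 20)c3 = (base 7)465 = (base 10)243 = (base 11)201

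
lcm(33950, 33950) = 33950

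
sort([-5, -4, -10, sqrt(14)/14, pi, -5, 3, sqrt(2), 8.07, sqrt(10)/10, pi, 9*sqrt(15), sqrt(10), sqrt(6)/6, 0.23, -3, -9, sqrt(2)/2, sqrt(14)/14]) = [-10, -9, -5, -5, -4, -3, 0.23, sqrt(14)/14, sqrt(14)/14, sqrt(10)/10, sqrt(6)/6, sqrt(2)/2, sqrt(2), 3, pi, pi, sqrt(10), 8.07, 9*sqrt(15)]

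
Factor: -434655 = -1 * 3^2 * 5^1 * 13^1 * 743^1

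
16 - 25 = -9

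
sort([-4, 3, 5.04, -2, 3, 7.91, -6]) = [-6, -4, -2, 3, 3, 5.04, 7.91]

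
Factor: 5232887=11^2*59^1*733^1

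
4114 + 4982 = 9096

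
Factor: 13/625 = 5^(-4)*13^1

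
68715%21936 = 2907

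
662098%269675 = 122748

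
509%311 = 198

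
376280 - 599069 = -222789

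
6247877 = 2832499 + 3415378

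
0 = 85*0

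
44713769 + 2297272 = 47011041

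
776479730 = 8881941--767597789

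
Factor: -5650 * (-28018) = 2^2 * 5^2 * 113^1 * 14009^1 = 158301700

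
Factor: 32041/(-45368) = -1*2^(-3)*53^(-1)*107^(-1)*179^2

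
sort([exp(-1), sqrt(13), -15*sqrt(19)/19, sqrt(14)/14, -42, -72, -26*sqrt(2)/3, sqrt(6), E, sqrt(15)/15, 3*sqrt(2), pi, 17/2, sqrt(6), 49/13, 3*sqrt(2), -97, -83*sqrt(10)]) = [-83*sqrt(10), -97, -72, -42, -26*sqrt(2)/3, -15*sqrt(19)/19, sqrt(15)/15, sqrt(14)/14, exp(-1), sqrt(6), sqrt(6), E, pi, sqrt(13), 49/13, 3*sqrt(2), 3*sqrt(2), 17/2]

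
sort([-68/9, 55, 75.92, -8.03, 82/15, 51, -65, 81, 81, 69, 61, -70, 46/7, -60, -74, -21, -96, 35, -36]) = [-96, -74, -70, -65, -60, -36, -21, -8.03, -68/9, 82/15, 46/7, 35, 51, 55, 61, 69, 75.92, 81, 81]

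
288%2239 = 288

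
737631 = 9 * 81959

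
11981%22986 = 11981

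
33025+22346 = 55371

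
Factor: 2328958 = 2^1 * 1164479^1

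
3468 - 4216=-748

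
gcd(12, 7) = 1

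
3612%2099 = 1513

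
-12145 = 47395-59540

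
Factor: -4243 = -1 * 4243^1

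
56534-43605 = 12929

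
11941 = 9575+2366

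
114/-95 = -6/5 = -1.20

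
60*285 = 17100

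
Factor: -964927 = -1*964927^1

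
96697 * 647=62562959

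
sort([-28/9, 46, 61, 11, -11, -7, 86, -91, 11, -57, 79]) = [-91, -57, -11, -7, -28/9, 11, 11, 46, 61, 79, 86]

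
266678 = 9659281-9392603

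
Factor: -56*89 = -1*2^3*7^1*89^1 = -4984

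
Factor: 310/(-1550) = -1*5^(-1) = -1/5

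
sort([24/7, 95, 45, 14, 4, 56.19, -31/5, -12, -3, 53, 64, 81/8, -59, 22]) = [-59, -12, -31/5, -3, 24/7, 4, 81/8, 14, 22, 45, 53, 56.19, 64, 95]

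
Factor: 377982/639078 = 3^1*83^1*421^(-1) = 249/421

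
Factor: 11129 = 31^1*359^1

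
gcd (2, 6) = 2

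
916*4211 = 3857276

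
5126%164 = 42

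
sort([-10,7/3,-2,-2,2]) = [-10,-2,-2,2,7/3]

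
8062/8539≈0.944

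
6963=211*33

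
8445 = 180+8265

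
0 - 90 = -90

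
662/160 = 4 + 11/80 ≈ 4.14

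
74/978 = 37/489 ≈ 0.0757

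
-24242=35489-59731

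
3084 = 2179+905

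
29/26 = 1 + 3/26 ≈ 1.12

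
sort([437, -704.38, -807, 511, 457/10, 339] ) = [-807, -704.38, 457/10, 339, 437, 511] 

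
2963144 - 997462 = 1965682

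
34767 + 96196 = 130963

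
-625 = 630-1255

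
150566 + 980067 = 1130633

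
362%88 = 10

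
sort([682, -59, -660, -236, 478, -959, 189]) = [-959, -660, -236, -59, 189, 478, 682]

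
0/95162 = 0 = 0.00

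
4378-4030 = 348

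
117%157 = 117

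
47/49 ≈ 0.959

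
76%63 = 13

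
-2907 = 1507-4414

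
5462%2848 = 2614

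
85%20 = 5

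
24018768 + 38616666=62635434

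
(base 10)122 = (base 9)145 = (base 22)5c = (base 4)1322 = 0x7a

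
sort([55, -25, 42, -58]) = [-58, -25, 42, 55]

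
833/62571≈0.0133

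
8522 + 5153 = 13675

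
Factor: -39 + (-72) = -1*3^1*37^1 = -111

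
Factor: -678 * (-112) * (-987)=-1 * 2^5 * 3^2 * 7^2 * 47^1 * 113^1=-74948832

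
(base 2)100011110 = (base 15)141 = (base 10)286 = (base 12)1ba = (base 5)2121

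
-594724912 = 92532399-687257311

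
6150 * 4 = 24600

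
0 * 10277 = 0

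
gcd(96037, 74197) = 1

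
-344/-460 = 86/115 ≈ 0.748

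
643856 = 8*80482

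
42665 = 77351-34686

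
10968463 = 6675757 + 4292706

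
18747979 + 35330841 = 54078820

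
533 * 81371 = 43370743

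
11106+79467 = 90573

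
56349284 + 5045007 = 61394291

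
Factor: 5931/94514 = 2^(-1) * 3^2 * 7^(-1) * 43^(-1) * 157^(-1) * 659^1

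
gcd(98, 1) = 1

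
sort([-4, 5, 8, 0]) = [-4, 0, 5, 8]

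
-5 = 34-39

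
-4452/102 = -43 - 11/17 ≈ -43.65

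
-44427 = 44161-88588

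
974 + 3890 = 4864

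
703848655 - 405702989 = 298145666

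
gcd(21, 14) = 7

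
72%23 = 3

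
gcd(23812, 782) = 2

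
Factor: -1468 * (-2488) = 2^5 * 311^1 * 367^1 = 3652384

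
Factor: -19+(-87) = -1*2^1*53^1 = -106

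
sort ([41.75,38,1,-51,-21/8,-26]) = [-51,-26,-21/8,1,38,41.75]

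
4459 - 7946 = -3487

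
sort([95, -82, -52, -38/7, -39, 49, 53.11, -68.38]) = [-82, -68.38, -52, -39, -38/7, 49, 53.11, 95]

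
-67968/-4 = 16992 = 16992.00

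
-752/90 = -376/45 ≈ -8.36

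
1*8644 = 8644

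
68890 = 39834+29056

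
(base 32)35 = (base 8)145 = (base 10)101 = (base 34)2x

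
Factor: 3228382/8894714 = 821^(-1)*5417^(-1)*1614191^1 = 1614191/4447357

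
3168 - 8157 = -4989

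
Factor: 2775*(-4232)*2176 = -1*2^10*3^1*5^2*17^1*23^2*37^1 = -25554508800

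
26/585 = 2/45≈0.0444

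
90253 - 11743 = 78510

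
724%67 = 54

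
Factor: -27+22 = -1*5^1 = -5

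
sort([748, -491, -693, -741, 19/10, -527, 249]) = [-741, -693, -527, -491, 19/10, 249, 748]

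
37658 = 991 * 38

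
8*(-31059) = -248472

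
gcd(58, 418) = 2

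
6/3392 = 3/1696 ≈ 0.00177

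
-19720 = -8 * 2465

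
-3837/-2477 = 1 + 1360/2477 ≈ 1.55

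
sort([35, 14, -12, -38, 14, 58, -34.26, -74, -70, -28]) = [-74, -70, -38, -34.26, -28, -12, 14, 14, 35, 58]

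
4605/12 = 383 + 3/4 = 383.75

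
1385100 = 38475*36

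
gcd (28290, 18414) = 6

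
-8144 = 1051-9195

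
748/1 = 748 = 748.00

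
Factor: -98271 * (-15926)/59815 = 2^1 * 3^2 * 5^(-1) * 7^(-1) * 61^1 * 179^1 * 1709^(-1) * 7963^1 = 1565063946/59815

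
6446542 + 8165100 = 14611642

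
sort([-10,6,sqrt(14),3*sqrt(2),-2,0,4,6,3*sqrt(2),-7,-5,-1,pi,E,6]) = [-10,-7,-5,-2,-1,0,E,pi,sqrt(14),4,3*sqrt(2),3*sqrt(2),6,6,6]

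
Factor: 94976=2^8*7^1*53^1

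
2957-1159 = 1798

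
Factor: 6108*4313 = 2^2*3^1*19^1*227^1*509^1 = 26343804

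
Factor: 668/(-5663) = -1*2^2*7^(-1)*167^1*809^(-1)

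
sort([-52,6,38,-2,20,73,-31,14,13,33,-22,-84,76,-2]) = [-84,-52,-31,-22,-2,-2,6,13,14,20,33,38,73,76]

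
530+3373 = 3903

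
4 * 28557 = 114228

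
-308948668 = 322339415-631288083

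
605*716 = 433180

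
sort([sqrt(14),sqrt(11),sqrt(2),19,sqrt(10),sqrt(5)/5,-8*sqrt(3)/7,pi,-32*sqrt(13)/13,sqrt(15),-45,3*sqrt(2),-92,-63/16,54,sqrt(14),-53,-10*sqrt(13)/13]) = [-92,-53,-45,-32*sqrt(13)/13,-63/16,-10*sqrt(13)/13,-8*sqrt(3)/7,sqrt(5)/5,sqrt(2),pi,sqrt(10),sqrt(11),sqrt(14),sqrt(14),sqrt(15),3*sqrt(2),19,54]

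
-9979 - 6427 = -16406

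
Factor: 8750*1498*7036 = 2^4*5^4*7^2*107^1*1759^1 = 92224370000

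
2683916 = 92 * 29173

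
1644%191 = 116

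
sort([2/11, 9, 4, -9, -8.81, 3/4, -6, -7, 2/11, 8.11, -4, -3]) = [-9, -8.81, -7, -6, -4, -3, 2/11, 2/11, 3/4, 4, 8.11, 9]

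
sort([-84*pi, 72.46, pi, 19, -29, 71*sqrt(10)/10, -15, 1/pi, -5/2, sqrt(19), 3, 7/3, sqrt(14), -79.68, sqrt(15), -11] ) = [-84*pi, -79.68, -29, -15, -11, -5/2, 1/pi, 7/3, 3, pi, sqrt(14), sqrt(15), sqrt(19), 19, 71*sqrt(10)/10, 72.46] 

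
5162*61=314882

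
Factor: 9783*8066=2^1*3^2*37^1*109^1*1087^1=78909678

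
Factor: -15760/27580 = -1 * 2^2 * 7^(-1) = -4/7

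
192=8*24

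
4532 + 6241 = 10773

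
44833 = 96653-51820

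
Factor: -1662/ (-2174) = 3^1*277^1*1087^ (-1) = 831/1087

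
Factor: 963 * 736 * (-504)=-1 * 2^8 * 3^4 * 7^1 * 23^1 * 107^1=-357219072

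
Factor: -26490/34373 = -1*2^1*3^1*5^1*37^(-1)*883^1*929^(-1)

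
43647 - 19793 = 23854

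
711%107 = 69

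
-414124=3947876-4362000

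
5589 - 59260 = -53671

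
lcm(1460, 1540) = 112420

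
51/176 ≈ 0.290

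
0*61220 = 0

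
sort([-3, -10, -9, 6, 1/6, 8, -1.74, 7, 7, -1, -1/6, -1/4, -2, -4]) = [-10, -9, -4, -3, -2, -1.74, -1, -1/4, -1/6, 1/6, 6, 7, 7, 8]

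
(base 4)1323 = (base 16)7b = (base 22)5d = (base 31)3u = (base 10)123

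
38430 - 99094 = -60664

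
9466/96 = 98+29/48≈98.60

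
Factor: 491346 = 2^1 * 3^6 * 337^1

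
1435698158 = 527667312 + 908030846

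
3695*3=11085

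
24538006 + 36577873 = 61115879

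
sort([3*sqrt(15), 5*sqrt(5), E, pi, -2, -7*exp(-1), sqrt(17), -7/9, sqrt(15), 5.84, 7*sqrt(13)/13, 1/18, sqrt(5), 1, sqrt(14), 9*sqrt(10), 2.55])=[-7*exp(-1), -2, -7/9, 1/18, 1, 7*sqrt(13)/13, sqrt(5), 2.55, E, pi, sqrt(14), sqrt(15), sqrt(17), 5.84, 5*sqrt(5), 3*sqrt(15), 9*sqrt(10)]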